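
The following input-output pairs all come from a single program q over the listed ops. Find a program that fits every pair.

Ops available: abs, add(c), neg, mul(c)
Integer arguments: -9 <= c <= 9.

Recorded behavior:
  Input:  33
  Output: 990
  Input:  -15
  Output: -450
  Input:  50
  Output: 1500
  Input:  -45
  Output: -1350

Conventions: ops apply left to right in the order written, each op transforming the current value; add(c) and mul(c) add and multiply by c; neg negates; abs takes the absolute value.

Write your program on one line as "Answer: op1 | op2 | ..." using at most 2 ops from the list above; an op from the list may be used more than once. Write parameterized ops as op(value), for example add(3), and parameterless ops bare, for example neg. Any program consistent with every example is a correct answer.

mul(-5) | mul(-6)

Check, running the answer program on each example:
  33 -> -165 -> 990
  -15 -> 75 -> -450
  50 -> -250 -> 1500
  -45 -> 225 -> -1350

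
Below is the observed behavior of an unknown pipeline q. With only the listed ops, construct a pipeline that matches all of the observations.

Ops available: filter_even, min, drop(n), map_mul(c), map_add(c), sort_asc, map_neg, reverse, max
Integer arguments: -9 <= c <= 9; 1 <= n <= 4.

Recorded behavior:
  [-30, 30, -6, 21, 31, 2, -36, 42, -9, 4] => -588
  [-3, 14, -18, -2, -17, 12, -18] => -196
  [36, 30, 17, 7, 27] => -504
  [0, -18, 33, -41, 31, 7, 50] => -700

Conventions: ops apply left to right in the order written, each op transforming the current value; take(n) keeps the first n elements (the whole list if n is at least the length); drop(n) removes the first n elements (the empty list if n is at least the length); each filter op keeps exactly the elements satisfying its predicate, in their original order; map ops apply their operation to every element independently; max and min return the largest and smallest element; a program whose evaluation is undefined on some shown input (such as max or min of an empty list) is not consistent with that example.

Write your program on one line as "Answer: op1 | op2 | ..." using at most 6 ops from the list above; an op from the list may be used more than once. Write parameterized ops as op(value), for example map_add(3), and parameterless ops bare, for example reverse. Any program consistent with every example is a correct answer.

filter_even | map_mul(-7) | reverse | map_mul(2) | sort_asc | min

Check, running the answer program on each example:
  [-30, 30, -6, 21, 31, 2, -36, 42, -9, 4] -> [-30, 30, -6, 2, -36, 42, 4] -> [210, -210, 42, -14, 252, -294, -28] -> [-28, -294, 252, -14, 42, -210, 210] -> [-56, -588, 504, -28, 84, -420, 420] -> [-588, -420, -56, -28, 84, 420, 504] -> -588
  [-3, 14, -18, -2, -17, 12, -18] -> [14, -18, -2, 12, -18] -> [-98, 126, 14, -84, 126] -> [126, -84, 14, 126, -98] -> [252, -168, 28, 252, -196] -> [-196, -168, 28, 252, 252] -> -196
  [36, 30, 17, 7, 27] -> [36, 30] -> [-252, -210] -> [-210, -252] -> [-420, -504] -> [-504, -420] -> -504
  [0, -18, 33, -41, 31, 7, 50] -> [0, -18, 50] -> [0, 126, -350] -> [-350, 126, 0] -> [-700, 252, 0] -> [-700, 0, 252] -> -700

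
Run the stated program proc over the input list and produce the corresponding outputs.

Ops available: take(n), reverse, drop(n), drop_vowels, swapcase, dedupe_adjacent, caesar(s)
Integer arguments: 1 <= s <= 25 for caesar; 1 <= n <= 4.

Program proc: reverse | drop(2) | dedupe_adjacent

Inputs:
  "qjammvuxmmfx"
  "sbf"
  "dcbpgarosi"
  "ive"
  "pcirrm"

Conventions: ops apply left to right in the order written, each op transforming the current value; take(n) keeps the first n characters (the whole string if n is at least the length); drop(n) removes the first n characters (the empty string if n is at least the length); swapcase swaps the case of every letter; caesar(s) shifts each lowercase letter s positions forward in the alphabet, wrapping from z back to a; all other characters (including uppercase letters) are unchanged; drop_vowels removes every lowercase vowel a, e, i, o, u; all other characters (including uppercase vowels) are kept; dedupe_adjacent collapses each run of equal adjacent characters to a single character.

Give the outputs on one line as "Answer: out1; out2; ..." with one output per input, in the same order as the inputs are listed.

"mxuvmajq"; "s"; "oragpbcd"; "i"; "ricp"

Execution, op by op:
  "qjammvuxmmfx" -> "xfmmxuvmmajq" -> "mmxuvmmajq" -> "mxuvmajq"
  "sbf" -> "fbs" -> "s" -> "s"
  "dcbpgarosi" -> "isoragpbcd" -> "oragpbcd" -> "oragpbcd"
  "ive" -> "evi" -> "i" -> "i"
  "pcirrm" -> "mrricp" -> "ricp" -> "ricp"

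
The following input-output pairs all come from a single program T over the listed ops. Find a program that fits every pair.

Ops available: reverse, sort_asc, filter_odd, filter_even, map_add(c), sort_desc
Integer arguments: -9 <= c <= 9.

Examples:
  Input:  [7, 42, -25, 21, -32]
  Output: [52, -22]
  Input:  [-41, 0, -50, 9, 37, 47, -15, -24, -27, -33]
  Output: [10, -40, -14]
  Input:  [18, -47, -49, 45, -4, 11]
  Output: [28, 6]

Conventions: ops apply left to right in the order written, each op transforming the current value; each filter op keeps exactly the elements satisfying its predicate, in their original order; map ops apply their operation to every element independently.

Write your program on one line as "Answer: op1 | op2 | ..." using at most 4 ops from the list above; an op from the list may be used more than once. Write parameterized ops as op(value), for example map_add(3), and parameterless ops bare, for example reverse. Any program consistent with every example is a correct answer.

filter_even | map_add(5) | map_add(5)

Check, running the answer program on each example:
  [7, 42, -25, 21, -32] -> [42, -32] -> [47, -27] -> [52, -22]
  [-41, 0, -50, 9, 37, 47, -15, -24, -27, -33] -> [0, -50, -24] -> [5, -45, -19] -> [10, -40, -14]
  [18, -47, -49, 45, -4, 11] -> [18, -4] -> [23, 1] -> [28, 6]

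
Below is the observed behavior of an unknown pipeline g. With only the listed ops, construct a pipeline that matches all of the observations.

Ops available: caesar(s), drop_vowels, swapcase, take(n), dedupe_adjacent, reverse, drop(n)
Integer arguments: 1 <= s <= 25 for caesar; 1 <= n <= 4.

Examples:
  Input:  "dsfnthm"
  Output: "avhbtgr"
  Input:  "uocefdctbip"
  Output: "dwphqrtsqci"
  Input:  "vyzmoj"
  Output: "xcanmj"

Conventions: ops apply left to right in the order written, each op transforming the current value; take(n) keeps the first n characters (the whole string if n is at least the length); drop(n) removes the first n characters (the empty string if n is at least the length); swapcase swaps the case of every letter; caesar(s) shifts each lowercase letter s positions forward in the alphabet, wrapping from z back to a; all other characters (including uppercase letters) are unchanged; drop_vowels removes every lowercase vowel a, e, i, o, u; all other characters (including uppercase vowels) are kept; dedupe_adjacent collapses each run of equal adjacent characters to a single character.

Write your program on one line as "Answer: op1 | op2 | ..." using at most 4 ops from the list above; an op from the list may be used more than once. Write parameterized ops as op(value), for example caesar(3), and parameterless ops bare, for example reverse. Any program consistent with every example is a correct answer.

caesar(14) | swapcase | reverse | swapcase

Check, running the answer program on each example:
  "dsfnthm" -> "rgtbhva" -> "RGTBHVA" -> "AVHBTGR" -> "avhbtgr"
  "uocefdctbip" -> "icqstrqhpwd" -> "ICQSTRQHPWD" -> "DWPHQRTSQCI" -> "dwphqrtsqci"
  "vyzmoj" -> "jmnacx" -> "JMNACX" -> "XCANMJ" -> "xcanmj"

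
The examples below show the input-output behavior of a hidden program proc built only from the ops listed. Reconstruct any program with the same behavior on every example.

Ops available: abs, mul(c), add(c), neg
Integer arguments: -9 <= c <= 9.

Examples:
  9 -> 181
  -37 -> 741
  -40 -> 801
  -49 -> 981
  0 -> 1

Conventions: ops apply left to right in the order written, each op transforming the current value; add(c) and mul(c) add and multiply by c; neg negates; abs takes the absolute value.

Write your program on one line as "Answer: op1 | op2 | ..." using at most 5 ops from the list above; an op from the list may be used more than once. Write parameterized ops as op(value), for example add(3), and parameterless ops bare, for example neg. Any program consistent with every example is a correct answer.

mul(5) | abs | mul(4) | add(1)

Check, running the answer program on each example:
  9 -> 45 -> 45 -> 180 -> 181
  -37 -> -185 -> 185 -> 740 -> 741
  -40 -> -200 -> 200 -> 800 -> 801
  -49 -> -245 -> 245 -> 980 -> 981
  0 -> 0 -> 0 -> 0 -> 1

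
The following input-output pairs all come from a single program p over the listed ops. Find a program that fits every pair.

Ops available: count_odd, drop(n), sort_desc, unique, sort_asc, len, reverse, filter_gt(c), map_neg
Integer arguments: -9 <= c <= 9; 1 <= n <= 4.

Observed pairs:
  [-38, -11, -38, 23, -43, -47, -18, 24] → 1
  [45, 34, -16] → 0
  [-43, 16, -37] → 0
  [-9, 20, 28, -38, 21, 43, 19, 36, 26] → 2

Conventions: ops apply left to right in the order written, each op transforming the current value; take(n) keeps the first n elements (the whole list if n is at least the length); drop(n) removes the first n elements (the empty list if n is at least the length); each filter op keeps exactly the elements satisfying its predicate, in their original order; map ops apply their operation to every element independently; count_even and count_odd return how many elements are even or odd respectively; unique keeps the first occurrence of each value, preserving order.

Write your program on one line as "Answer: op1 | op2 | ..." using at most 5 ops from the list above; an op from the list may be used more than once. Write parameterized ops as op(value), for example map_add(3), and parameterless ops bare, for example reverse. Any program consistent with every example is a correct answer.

sort_desc | reverse | drop(4) | filter_gt(4) | count_odd

Check, running the answer program on each example:
  [-38, -11, -38, 23, -43, -47, -18, 24] -> [24, 23, -11, -18, -38, -38, -43, -47] -> [-47, -43, -38, -38, -18, -11, 23, 24] -> [-18, -11, 23, 24] -> [23, 24] -> 1
  [45, 34, -16] -> [45, 34, -16] -> [-16, 34, 45] -> [] -> [] -> 0
  [-43, 16, -37] -> [16, -37, -43] -> [-43, -37, 16] -> [] -> [] -> 0
  [-9, 20, 28, -38, 21, 43, 19, 36, 26] -> [43, 36, 28, 26, 21, 20, 19, -9, -38] -> [-38, -9, 19, 20, 21, 26, 28, 36, 43] -> [21, 26, 28, 36, 43] -> [21, 26, 28, 36, 43] -> 2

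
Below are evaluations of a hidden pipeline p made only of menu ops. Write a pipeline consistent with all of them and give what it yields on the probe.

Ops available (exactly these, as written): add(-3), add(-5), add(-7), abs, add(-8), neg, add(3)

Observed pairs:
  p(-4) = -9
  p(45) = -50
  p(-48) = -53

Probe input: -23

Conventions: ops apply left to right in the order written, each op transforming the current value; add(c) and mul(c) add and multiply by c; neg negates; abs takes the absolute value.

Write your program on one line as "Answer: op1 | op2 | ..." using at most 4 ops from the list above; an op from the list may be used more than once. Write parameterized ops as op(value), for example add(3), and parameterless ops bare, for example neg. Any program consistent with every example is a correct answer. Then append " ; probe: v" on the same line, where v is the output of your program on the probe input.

abs | neg | add(-5) ; probe: -28

Check, running the answer program on each example:
  -4 -> 4 -> -4 -> -9
  45 -> 45 -> -45 -> -50
  -48 -> 48 -> -48 -> -53
  probe: -23 -> 23 -> -23 -> -28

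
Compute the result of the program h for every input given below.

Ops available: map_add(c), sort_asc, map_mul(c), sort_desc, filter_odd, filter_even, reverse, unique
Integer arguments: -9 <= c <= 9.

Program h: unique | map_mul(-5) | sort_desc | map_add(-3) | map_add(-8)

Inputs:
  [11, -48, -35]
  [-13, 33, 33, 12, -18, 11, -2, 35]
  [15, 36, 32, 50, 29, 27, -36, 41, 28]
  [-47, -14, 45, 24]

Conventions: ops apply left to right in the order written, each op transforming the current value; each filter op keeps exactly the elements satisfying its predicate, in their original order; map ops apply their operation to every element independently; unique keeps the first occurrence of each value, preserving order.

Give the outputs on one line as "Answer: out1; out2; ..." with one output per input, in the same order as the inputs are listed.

Execution, op by op:
  [11, -48, -35] -> [11, -48, -35] -> [-55, 240, 175] -> [240, 175, -55] -> [237, 172, -58] -> [229, 164, -66]
  [-13, 33, 33, 12, -18, 11, -2, 35] -> [-13, 33, 12, -18, 11, -2, 35] -> [65, -165, -60, 90, -55, 10, -175] -> [90, 65, 10, -55, -60, -165, -175] -> [87, 62, 7, -58, -63, -168, -178] -> [79, 54, -1, -66, -71, -176, -186]
  [15, 36, 32, 50, 29, 27, -36, 41, 28] -> [15, 36, 32, 50, 29, 27, -36, 41, 28] -> [-75, -180, -160, -250, -145, -135, 180, -205, -140] -> [180, -75, -135, -140, -145, -160, -180, -205, -250] -> [177, -78, -138, -143, -148, -163, -183, -208, -253] -> [169, -86, -146, -151, -156, -171, -191, -216, -261]
  [-47, -14, 45, 24] -> [-47, -14, 45, 24] -> [235, 70, -225, -120] -> [235, 70, -120, -225] -> [232, 67, -123, -228] -> [224, 59, -131, -236]

[229, 164, -66]; [79, 54, -1, -66, -71, -176, -186]; [169, -86, -146, -151, -156, -171, -191, -216, -261]; [224, 59, -131, -236]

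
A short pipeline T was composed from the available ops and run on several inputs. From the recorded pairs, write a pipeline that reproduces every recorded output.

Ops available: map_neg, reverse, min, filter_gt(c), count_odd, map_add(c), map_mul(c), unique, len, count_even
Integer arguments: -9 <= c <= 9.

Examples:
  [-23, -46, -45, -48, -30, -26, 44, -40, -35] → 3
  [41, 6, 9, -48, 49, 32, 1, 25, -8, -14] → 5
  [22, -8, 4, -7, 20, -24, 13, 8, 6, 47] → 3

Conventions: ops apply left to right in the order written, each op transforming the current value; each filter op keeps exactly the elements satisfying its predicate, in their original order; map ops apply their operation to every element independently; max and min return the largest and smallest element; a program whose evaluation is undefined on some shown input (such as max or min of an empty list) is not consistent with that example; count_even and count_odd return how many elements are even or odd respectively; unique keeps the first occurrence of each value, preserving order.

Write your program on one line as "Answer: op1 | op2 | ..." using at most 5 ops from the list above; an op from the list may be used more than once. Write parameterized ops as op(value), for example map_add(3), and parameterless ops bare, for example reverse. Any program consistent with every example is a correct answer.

map_add(9) | map_mul(-5) | map_neg | count_even

Check, running the answer program on each example:
  [-23, -46, -45, -48, -30, -26, 44, -40, -35] -> [-14, -37, -36, -39, -21, -17, 53, -31, -26] -> [70, 185, 180, 195, 105, 85, -265, 155, 130] -> [-70, -185, -180, -195, -105, -85, 265, -155, -130] -> 3
  [41, 6, 9, -48, 49, 32, 1, 25, -8, -14] -> [50, 15, 18, -39, 58, 41, 10, 34, 1, -5] -> [-250, -75, -90, 195, -290, -205, -50, -170, -5, 25] -> [250, 75, 90, -195, 290, 205, 50, 170, 5, -25] -> 5
  [22, -8, 4, -7, 20, -24, 13, 8, 6, 47] -> [31, 1, 13, 2, 29, -15, 22, 17, 15, 56] -> [-155, -5, -65, -10, -145, 75, -110, -85, -75, -280] -> [155, 5, 65, 10, 145, -75, 110, 85, 75, 280] -> 3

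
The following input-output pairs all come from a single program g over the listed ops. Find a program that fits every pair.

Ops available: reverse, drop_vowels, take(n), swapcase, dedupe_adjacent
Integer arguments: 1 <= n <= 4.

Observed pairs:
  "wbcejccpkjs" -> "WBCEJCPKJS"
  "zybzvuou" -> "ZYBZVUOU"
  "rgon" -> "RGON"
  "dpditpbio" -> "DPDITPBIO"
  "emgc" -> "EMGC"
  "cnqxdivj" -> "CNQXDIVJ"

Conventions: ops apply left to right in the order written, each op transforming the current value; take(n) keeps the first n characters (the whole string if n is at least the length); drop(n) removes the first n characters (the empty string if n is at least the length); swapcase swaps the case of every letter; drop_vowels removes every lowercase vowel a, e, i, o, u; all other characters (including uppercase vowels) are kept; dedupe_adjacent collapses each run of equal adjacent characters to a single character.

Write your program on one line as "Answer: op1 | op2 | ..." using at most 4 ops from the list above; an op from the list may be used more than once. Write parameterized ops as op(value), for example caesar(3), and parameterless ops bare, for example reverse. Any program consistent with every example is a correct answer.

reverse | dedupe_adjacent | swapcase | reverse

Check, running the answer program on each example:
  "wbcejccpkjs" -> "sjkpccjecbw" -> "sjkpcjecbw" -> "SJKPCJECBW" -> "WBCEJCPKJS"
  "zybzvuou" -> "uouvzbyz" -> "uouvzbyz" -> "UOUVZBYZ" -> "ZYBZVUOU"
  "rgon" -> "nogr" -> "nogr" -> "NOGR" -> "RGON"
  "dpditpbio" -> "oibptidpd" -> "oibptidpd" -> "OIBPTIDPD" -> "DPDITPBIO"
  "emgc" -> "cgme" -> "cgme" -> "CGME" -> "EMGC"
  "cnqxdivj" -> "jvidxqnc" -> "jvidxqnc" -> "JVIDXQNC" -> "CNQXDIVJ"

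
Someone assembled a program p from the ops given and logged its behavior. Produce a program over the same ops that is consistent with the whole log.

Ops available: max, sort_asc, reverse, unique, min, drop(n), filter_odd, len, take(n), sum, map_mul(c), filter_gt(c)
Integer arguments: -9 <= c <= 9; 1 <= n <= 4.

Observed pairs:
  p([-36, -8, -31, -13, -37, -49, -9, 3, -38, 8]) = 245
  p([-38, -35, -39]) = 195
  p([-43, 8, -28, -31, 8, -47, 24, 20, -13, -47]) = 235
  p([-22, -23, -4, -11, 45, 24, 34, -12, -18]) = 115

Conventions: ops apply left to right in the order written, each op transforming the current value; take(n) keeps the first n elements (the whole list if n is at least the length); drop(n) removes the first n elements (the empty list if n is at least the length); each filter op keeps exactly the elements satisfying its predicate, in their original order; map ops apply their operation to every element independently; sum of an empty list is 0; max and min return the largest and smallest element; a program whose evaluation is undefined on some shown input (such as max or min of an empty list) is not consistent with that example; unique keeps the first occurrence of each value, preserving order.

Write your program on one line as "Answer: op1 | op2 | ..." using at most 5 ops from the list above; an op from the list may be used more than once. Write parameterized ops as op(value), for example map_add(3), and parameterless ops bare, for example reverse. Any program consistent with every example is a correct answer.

reverse | map_mul(-5) | sort_asc | filter_odd | max

Check, running the answer program on each example:
  [-36, -8, -31, -13, -37, -49, -9, 3, -38, 8] -> [8, -38, 3, -9, -49, -37, -13, -31, -8, -36] -> [-40, 190, -15, 45, 245, 185, 65, 155, 40, 180] -> [-40, -15, 40, 45, 65, 155, 180, 185, 190, 245] -> [-15, 45, 65, 155, 185, 245] -> 245
  [-38, -35, -39] -> [-39, -35, -38] -> [195, 175, 190] -> [175, 190, 195] -> [175, 195] -> 195
  [-43, 8, -28, -31, 8, -47, 24, 20, -13, -47] -> [-47, -13, 20, 24, -47, 8, -31, -28, 8, -43] -> [235, 65, -100, -120, 235, -40, 155, 140, -40, 215] -> [-120, -100, -40, -40, 65, 140, 155, 215, 235, 235] -> [65, 155, 215, 235, 235] -> 235
  [-22, -23, -4, -11, 45, 24, 34, -12, -18] -> [-18, -12, 34, 24, 45, -11, -4, -23, -22] -> [90, 60, -170, -120, -225, 55, 20, 115, 110] -> [-225, -170, -120, 20, 55, 60, 90, 110, 115] -> [-225, 55, 115] -> 115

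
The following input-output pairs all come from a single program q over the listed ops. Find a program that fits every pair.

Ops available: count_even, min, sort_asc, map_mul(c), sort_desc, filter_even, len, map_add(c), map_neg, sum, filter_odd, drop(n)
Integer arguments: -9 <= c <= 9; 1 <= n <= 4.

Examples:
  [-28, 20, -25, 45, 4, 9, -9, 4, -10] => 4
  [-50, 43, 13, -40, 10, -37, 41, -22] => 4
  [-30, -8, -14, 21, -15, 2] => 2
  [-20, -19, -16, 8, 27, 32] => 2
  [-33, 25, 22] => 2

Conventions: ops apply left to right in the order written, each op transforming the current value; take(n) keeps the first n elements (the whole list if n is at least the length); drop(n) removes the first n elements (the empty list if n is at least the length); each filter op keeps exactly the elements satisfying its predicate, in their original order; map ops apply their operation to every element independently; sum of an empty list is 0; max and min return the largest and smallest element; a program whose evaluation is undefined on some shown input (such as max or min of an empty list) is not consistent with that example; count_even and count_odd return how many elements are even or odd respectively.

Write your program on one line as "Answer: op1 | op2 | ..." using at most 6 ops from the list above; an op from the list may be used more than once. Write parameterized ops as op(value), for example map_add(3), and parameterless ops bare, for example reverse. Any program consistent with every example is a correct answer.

sort_asc | sort_desc | map_neg | filter_odd | map_neg | len

Check, running the answer program on each example:
  [-28, 20, -25, 45, 4, 9, -9, 4, -10] -> [-28, -25, -10, -9, 4, 4, 9, 20, 45] -> [45, 20, 9, 4, 4, -9, -10, -25, -28] -> [-45, -20, -9, -4, -4, 9, 10, 25, 28] -> [-45, -9, 9, 25] -> [45, 9, -9, -25] -> 4
  [-50, 43, 13, -40, 10, -37, 41, -22] -> [-50, -40, -37, -22, 10, 13, 41, 43] -> [43, 41, 13, 10, -22, -37, -40, -50] -> [-43, -41, -13, -10, 22, 37, 40, 50] -> [-43, -41, -13, 37] -> [43, 41, 13, -37] -> 4
  [-30, -8, -14, 21, -15, 2] -> [-30, -15, -14, -8, 2, 21] -> [21, 2, -8, -14, -15, -30] -> [-21, -2, 8, 14, 15, 30] -> [-21, 15] -> [21, -15] -> 2
  [-20, -19, -16, 8, 27, 32] -> [-20, -19, -16, 8, 27, 32] -> [32, 27, 8, -16, -19, -20] -> [-32, -27, -8, 16, 19, 20] -> [-27, 19] -> [27, -19] -> 2
  [-33, 25, 22] -> [-33, 22, 25] -> [25, 22, -33] -> [-25, -22, 33] -> [-25, 33] -> [25, -33] -> 2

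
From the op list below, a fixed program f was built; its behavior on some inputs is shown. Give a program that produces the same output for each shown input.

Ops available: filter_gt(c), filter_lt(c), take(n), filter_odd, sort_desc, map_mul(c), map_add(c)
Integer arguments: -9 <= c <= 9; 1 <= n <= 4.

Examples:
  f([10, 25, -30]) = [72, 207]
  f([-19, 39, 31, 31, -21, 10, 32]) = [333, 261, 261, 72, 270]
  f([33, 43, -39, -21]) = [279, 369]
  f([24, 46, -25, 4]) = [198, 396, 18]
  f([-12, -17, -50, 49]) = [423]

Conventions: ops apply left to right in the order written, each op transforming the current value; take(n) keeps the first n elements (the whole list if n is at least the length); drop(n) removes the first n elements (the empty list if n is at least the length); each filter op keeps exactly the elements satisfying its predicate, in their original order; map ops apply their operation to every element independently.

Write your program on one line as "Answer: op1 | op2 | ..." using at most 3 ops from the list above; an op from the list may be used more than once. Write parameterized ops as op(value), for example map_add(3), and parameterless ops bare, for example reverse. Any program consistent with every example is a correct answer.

map_add(-2) | filter_gt(-3) | map_mul(9)

Check, running the answer program on each example:
  [10, 25, -30] -> [8, 23, -32] -> [8, 23] -> [72, 207]
  [-19, 39, 31, 31, -21, 10, 32] -> [-21, 37, 29, 29, -23, 8, 30] -> [37, 29, 29, 8, 30] -> [333, 261, 261, 72, 270]
  [33, 43, -39, -21] -> [31, 41, -41, -23] -> [31, 41] -> [279, 369]
  [24, 46, -25, 4] -> [22, 44, -27, 2] -> [22, 44, 2] -> [198, 396, 18]
  [-12, -17, -50, 49] -> [-14, -19, -52, 47] -> [47] -> [423]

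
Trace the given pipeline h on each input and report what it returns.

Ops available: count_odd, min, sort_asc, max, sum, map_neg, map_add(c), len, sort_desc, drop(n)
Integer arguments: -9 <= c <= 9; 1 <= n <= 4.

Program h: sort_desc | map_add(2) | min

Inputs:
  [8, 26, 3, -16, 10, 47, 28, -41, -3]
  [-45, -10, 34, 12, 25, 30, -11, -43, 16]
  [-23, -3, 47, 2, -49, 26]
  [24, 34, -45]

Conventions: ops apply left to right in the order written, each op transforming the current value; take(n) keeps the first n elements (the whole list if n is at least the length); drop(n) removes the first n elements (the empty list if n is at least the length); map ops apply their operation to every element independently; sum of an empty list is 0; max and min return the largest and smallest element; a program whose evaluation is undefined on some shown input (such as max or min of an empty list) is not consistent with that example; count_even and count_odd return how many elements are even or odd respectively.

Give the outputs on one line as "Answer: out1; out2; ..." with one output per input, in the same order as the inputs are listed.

Execution, op by op:
  [8, 26, 3, -16, 10, 47, 28, -41, -3] -> [47, 28, 26, 10, 8, 3, -3, -16, -41] -> [49, 30, 28, 12, 10, 5, -1, -14, -39] -> -39
  [-45, -10, 34, 12, 25, 30, -11, -43, 16] -> [34, 30, 25, 16, 12, -10, -11, -43, -45] -> [36, 32, 27, 18, 14, -8, -9, -41, -43] -> -43
  [-23, -3, 47, 2, -49, 26] -> [47, 26, 2, -3, -23, -49] -> [49, 28, 4, -1, -21, -47] -> -47
  [24, 34, -45] -> [34, 24, -45] -> [36, 26, -43] -> -43

-39; -43; -47; -43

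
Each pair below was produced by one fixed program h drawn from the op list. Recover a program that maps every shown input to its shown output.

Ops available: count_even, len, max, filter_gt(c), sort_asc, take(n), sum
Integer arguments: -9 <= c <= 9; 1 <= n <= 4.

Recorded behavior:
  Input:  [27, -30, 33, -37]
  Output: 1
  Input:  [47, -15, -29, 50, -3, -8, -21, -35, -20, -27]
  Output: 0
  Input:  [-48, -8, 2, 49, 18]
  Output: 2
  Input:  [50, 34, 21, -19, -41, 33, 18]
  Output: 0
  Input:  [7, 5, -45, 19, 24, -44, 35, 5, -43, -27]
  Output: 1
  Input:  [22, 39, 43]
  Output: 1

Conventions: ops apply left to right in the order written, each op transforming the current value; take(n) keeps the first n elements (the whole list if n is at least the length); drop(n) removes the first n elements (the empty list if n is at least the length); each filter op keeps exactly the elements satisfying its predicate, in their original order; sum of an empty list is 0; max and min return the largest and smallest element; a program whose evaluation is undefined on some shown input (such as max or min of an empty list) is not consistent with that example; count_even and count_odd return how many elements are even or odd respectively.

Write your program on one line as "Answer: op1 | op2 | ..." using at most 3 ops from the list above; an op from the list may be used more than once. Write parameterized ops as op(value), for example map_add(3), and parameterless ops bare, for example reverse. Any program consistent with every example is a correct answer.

sort_asc | take(2) | count_even

Check, running the answer program on each example:
  [27, -30, 33, -37] -> [-37, -30, 27, 33] -> [-37, -30] -> 1
  [47, -15, -29, 50, -3, -8, -21, -35, -20, -27] -> [-35, -29, -27, -21, -20, -15, -8, -3, 47, 50] -> [-35, -29] -> 0
  [-48, -8, 2, 49, 18] -> [-48, -8, 2, 18, 49] -> [-48, -8] -> 2
  [50, 34, 21, -19, -41, 33, 18] -> [-41, -19, 18, 21, 33, 34, 50] -> [-41, -19] -> 0
  [7, 5, -45, 19, 24, -44, 35, 5, -43, -27] -> [-45, -44, -43, -27, 5, 5, 7, 19, 24, 35] -> [-45, -44] -> 1
  [22, 39, 43] -> [22, 39, 43] -> [22, 39] -> 1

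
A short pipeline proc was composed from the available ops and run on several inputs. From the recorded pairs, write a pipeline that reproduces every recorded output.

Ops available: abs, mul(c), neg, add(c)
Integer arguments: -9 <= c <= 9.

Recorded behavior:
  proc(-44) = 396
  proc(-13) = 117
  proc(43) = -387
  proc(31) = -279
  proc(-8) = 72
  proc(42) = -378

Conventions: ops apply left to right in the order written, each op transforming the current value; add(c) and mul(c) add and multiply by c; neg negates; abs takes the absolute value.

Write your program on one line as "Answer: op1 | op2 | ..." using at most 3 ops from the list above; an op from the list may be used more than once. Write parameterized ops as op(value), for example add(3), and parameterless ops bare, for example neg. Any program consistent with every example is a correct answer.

mul(9) | neg

Check, running the answer program on each example:
  -44 -> -396 -> 396
  -13 -> -117 -> 117
  43 -> 387 -> -387
  31 -> 279 -> -279
  -8 -> -72 -> 72
  42 -> 378 -> -378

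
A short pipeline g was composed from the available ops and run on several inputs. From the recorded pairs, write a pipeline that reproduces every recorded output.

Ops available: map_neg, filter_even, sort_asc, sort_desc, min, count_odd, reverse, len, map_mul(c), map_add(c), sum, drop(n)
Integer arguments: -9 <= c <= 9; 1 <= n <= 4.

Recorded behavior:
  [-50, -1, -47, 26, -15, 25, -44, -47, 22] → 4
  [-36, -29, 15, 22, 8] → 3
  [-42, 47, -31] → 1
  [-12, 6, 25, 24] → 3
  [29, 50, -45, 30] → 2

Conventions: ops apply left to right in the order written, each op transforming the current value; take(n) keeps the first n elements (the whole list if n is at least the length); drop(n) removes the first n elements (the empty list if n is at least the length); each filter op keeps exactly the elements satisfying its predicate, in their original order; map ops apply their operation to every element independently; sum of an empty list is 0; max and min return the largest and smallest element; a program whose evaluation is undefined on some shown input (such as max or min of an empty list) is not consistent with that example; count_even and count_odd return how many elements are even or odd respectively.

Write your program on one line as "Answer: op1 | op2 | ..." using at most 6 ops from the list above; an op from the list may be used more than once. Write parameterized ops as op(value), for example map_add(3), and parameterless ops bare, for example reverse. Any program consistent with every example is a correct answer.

sort_asc | map_neg | map_add(8) | filter_even | len

Check, running the answer program on each example:
  [-50, -1, -47, 26, -15, 25, -44, -47, 22] -> [-50, -47, -47, -44, -15, -1, 22, 25, 26] -> [50, 47, 47, 44, 15, 1, -22, -25, -26] -> [58, 55, 55, 52, 23, 9, -14, -17, -18] -> [58, 52, -14, -18] -> 4
  [-36, -29, 15, 22, 8] -> [-36, -29, 8, 15, 22] -> [36, 29, -8, -15, -22] -> [44, 37, 0, -7, -14] -> [44, 0, -14] -> 3
  [-42, 47, -31] -> [-42, -31, 47] -> [42, 31, -47] -> [50, 39, -39] -> [50] -> 1
  [-12, 6, 25, 24] -> [-12, 6, 24, 25] -> [12, -6, -24, -25] -> [20, 2, -16, -17] -> [20, 2, -16] -> 3
  [29, 50, -45, 30] -> [-45, 29, 30, 50] -> [45, -29, -30, -50] -> [53, -21, -22, -42] -> [-22, -42] -> 2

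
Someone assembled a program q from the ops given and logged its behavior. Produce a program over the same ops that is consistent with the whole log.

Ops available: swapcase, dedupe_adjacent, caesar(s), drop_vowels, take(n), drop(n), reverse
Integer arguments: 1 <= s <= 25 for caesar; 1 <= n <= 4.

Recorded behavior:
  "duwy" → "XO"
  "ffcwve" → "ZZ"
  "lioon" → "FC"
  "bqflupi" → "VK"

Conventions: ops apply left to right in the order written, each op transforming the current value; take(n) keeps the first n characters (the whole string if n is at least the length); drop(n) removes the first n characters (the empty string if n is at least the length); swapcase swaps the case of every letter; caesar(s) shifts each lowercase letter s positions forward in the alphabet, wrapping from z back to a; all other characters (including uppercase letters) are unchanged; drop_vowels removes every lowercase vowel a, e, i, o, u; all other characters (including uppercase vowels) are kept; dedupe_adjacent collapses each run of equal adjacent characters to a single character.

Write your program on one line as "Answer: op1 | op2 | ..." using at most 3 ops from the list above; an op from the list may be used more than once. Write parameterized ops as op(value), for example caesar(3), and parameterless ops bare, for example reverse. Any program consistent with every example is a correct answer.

take(2) | caesar(20) | swapcase

Check, running the answer program on each example:
  "duwy" -> "du" -> "xo" -> "XO"
  "ffcwve" -> "ff" -> "zz" -> "ZZ"
  "lioon" -> "li" -> "fc" -> "FC"
  "bqflupi" -> "bq" -> "vk" -> "VK"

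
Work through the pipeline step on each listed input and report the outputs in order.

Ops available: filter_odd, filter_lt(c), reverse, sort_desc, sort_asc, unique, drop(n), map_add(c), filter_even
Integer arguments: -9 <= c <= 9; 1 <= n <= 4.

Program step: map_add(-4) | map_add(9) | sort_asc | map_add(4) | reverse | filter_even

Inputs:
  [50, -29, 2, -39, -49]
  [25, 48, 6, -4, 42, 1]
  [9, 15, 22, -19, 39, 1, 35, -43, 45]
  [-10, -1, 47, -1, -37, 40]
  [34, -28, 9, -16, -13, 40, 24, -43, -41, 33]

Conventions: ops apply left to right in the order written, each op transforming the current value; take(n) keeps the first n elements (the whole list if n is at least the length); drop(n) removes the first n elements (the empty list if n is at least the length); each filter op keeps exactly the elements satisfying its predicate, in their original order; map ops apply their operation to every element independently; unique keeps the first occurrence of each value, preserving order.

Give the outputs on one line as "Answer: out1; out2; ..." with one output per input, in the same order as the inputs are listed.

Execution, op by op:
  [50, -29, 2, -39, -49] -> [46, -33, -2, -43, -53] -> [55, -24, 7, -34, -44] -> [-44, -34, -24, 7, 55] -> [-40, -30, -20, 11, 59] -> [59, 11, -20, -30, -40] -> [-20, -30, -40]
  [25, 48, 6, -4, 42, 1] -> [21, 44, 2, -8, 38, -3] -> [30, 53, 11, 1, 47, 6] -> [1, 6, 11, 30, 47, 53] -> [5, 10, 15, 34, 51, 57] -> [57, 51, 34, 15, 10, 5] -> [34, 10]
  [9, 15, 22, -19, 39, 1, 35, -43, 45] -> [5, 11, 18, -23, 35, -3, 31, -47, 41] -> [14, 20, 27, -14, 44, 6, 40, -38, 50] -> [-38, -14, 6, 14, 20, 27, 40, 44, 50] -> [-34, -10, 10, 18, 24, 31, 44, 48, 54] -> [54, 48, 44, 31, 24, 18, 10, -10, -34] -> [54, 48, 44, 24, 18, 10, -10, -34]
  [-10, -1, 47, -1, -37, 40] -> [-14, -5, 43, -5, -41, 36] -> [-5, 4, 52, 4, -32, 45] -> [-32, -5, 4, 4, 45, 52] -> [-28, -1, 8, 8, 49, 56] -> [56, 49, 8, 8, -1, -28] -> [56, 8, 8, -28]
  [34, -28, 9, -16, -13, 40, 24, -43, -41, 33] -> [30, -32, 5, -20, -17, 36, 20, -47, -45, 29] -> [39, -23, 14, -11, -8, 45, 29, -38, -36, 38] -> [-38, -36, -23, -11, -8, 14, 29, 38, 39, 45] -> [-34, -32, -19, -7, -4, 18, 33, 42, 43, 49] -> [49, 43, 42, 33, 18, -4, -7, -19, -32, -34] -> [42, 18, -4, -32, -34]

[-20, -30, -40]; [34, 10]; [54, 48, 44, 24, 18, 10, -10, -34]; [56, 8, 8, -28]; [42, 18, -4, -32, -34]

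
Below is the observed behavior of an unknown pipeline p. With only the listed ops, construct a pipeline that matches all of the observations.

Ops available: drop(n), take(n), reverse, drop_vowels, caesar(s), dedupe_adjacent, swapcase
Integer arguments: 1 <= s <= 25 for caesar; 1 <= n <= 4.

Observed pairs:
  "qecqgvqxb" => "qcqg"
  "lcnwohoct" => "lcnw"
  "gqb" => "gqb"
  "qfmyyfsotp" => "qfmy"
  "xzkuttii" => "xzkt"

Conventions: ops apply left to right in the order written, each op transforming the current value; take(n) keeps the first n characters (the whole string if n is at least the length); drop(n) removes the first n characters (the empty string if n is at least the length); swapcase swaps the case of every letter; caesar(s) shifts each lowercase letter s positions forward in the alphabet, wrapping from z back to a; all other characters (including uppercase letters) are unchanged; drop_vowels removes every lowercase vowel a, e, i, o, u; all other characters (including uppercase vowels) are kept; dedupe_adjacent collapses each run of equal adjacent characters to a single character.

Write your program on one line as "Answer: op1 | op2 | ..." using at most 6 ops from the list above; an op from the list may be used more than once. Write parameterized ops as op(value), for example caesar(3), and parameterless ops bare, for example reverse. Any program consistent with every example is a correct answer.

reverse | drop_vowels | reverse | dedupe_adjacent | take(4)

Check, running the answer program on each example:
  "qecqgvqxb" -> "bxqvgqceq" -> "bxqvgqcq" -> "qcqgvqxb" -> "qcqgvqxb" -> "qcqg"
  "lcnwohoct" -> "tcohowncl" -> "tchwncl" -> "lcnwhct" -> "lcnwhct" -> "lcnw"
  "gqb" -> "bqg" -> "bqg" -> "gqb" -> "gqb" -> "gqb"
  "qfmyyfsotp" -> "ptosfyymfq" -> "ptsfyymfq" -> "qfmyyfstp" -> "qfmyfstp" -> "qfmy"
  "xzkuttii" -> "iittukzx" -> "ttkzx" -> "xzktt" -> "xzkt" -> "xzkt"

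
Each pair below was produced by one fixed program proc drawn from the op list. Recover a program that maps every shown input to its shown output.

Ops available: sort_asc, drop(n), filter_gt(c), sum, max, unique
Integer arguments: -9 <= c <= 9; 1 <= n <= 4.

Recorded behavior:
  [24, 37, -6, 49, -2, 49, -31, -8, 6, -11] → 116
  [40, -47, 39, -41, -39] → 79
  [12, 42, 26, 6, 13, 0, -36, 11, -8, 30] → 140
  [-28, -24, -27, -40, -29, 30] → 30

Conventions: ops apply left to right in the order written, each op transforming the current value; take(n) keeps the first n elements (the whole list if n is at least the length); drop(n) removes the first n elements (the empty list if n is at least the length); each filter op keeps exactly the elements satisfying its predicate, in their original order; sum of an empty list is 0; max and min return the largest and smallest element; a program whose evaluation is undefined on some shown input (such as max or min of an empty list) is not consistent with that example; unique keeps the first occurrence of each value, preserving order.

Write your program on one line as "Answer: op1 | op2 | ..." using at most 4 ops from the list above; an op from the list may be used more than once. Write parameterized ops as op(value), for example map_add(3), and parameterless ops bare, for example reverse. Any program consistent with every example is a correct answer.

filter_gt(5) | unique | sum

Check, running the answer program on each example:
  [24, 37, -6, 49, -2, 49, -31, -8, 6, -11] -> [24, 37, 49, 49, 6] -> [24, 37, 49, 6] -> 116
  [40, -47, 39, -41, -39] -> [40, 39] -> [40, 39] -> 79
  [12, 42, 26, 6, 13, 0, -36, 11, -8, 30] -> [12, 42, 26, 6, 13, 11, 30] -> [12, 42, 26, 6, 13, 11, 30] -> 140
  [-28, -24, -27, -40, -29, 30] -> [30] -> [30] -> 30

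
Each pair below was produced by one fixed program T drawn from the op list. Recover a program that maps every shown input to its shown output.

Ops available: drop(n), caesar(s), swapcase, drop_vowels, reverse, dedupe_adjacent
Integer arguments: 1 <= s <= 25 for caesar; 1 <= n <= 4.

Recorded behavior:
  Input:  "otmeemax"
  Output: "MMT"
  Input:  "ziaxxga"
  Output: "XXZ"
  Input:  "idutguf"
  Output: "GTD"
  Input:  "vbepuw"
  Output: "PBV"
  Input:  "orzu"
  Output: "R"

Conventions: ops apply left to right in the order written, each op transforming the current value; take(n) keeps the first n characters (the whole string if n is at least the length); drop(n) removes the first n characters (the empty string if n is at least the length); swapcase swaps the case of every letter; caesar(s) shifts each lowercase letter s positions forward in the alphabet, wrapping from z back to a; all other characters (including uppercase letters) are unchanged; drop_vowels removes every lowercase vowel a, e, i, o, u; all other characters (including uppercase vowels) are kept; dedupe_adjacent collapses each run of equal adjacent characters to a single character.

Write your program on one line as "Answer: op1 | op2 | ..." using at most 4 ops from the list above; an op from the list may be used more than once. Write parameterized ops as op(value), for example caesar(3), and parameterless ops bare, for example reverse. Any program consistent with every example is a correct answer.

reverse | drop(2) | drop_vowels | swapcase

Check, running the answer program on each example:
  "otmeemax" -> "xameemto" -> "meemto" -> "mmt" -> "MMT"
  "ziaxxga" -> "agxxaiz" -> "xxaiz" -> "xxz" -> "XXZ"
  "idutguf" -> "fugtudi" -> "gtudi" -> "gtd" -> "GTD"
  "vbepuw" -> "wupebv" -> "pebv" -> "pbv" -> "PBV"
  "orzu" -> "uzro" -> "ro" -> "r" -> "R"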